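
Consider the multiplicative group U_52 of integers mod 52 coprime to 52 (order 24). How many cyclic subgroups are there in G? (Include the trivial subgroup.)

12

A cyclic subgroup of order d is generated by each of its φ(d) elements of order d, so the cyclic subgroups of order d number (#elements of order d)/φ(d).
Cyclic subgroups by order — order 1: 1; order 2: 3; order 3: 1; order 4: 2; order 6: 3; order 12: 2.
Total: 12.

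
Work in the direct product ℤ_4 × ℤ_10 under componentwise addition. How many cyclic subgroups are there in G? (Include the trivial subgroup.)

12

Each element a generates a cyclic subgroup ⟨a⟩; distinct elements may generate the same one (a cyclic group of order d has φ(d) generators).
Cyclic subgroups by order — order 1: 1; order 2: 3; order 4: 2; order 5: 1; order 10: 3; order 20: 2.
Total: 12.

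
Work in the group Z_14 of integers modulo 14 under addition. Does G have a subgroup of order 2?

Yes

2 | 14. A subgroup of order 2 is {0, 7}.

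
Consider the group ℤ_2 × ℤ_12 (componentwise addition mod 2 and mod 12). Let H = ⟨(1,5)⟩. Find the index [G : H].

|⟨(1,5)⟩| = 12 and |G| = 24.
By Lagrange, [G : H] = |G|/|H| = 24/12 = 2.

2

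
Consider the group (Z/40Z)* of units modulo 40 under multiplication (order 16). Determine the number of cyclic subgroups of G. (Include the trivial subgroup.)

A cyclic subgroup of order d is generated by each of its φ(d) elements of order d, so the cyclic subgroups of order d number (#elements of order d)/φ(d).
Cyclic subgroups by order — order 1: 1; order 2: 7; order 4: 4.
Total: 12.

12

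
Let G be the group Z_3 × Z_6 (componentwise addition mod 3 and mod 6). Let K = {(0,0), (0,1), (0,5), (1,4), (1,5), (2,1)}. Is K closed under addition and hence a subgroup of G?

No

(1,4) ∈ K but its inverse (2,2) ∉ K, so K is not a subgroup.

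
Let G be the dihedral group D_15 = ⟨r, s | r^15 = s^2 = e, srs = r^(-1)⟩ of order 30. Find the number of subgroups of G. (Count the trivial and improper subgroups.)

|G| = 30, so by Lagrange every subgroup order divides 30. Divisors: 1, 2, 3, 5, 6, 10, 15, 30.
Subgroups by order — order 1: 1; order 2: 15; order 3: 1; order 5: 1; order 6: 5; order 10: 3; order 15: 1; order 30: 1.
Total: 1 + 15 + 1 + 1 + 5 + 3 + 1 + 1 = 28.

28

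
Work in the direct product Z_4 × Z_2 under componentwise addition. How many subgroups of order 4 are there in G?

3

|G| = 8 and 4 | 8, so subgroups of order 4 are possible by Lagrange.
The subgroups of order 4 are: {(0,0), (0,1), (2,0), (2,1)}; {(0,0), (1,0), (2,0), (3,0)}; {(0,0), (1,1), (2,0), (3,1)}.
So G has 3 subgroups of order 4.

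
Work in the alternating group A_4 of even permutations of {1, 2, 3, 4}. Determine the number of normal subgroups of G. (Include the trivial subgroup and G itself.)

3

G has 10 subgroups. Checking conjugation-invariance by order — order 1: 1/1 normal; order 2: 0/3 normal; order 3: 0/4 normal; order 4: 1/1 normal; order 12: 1/1 normal.
Total normal subgroups: 3.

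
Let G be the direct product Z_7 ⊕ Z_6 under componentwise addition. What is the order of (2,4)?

The order of (2,4) in Z_7 × Z_6 is lcm(ord(2) in Z_7, ord(4) in Z_6).
ord(2) = 7 and ord(4) = 3, so |⟨(2,4)⟩| = lcm(7, 3) = 21.

21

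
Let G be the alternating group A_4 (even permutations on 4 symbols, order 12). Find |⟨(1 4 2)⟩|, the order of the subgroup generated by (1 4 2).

Computing powers of (1 4 2): the smallest k with ((1 4 2))^k = e is k = 3.

3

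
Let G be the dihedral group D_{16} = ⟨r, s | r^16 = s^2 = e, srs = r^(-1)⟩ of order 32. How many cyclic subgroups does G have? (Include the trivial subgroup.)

21

Group the elements of G by the cyclic subgroup they generate; each cyclic subgroup of order d accounts for φ(d) elements.
Cyclic subgroups by order — order 1: 1; order 2: 17; order 4: 1; order 8: 1; order 16: 1.
Total: 21.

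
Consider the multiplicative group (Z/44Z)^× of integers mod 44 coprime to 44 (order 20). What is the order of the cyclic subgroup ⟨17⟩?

10

Compute successive powers of 17 mod 44: 17, 25, 29, 9, 21, 5, 41, 37, …; 17^10 ≡ 1 (mod 44).
So |⟨17⟩| = 10.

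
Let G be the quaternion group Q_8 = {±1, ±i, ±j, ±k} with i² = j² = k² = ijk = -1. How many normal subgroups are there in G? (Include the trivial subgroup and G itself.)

G has 6 subgroups. Checking conjugation-invariance by order — order 1: 1/1 normal; order 2: 1/1 normal; order 4: 3/3 normal; order 8: 1/1 normal.
Total normal subgroups: 6.

6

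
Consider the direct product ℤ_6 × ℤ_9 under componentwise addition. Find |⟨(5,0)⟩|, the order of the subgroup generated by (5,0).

6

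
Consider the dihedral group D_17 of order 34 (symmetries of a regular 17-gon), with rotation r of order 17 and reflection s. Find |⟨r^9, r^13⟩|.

17

|⟨r^9⟩| = 17 and |⟨r^13⟩| = 17, so |H| is a multiple of lcm(17, 17) = 17 and divides |G| = 34.
Closing under the operation: H = {e, r, r^2, r^3, r^4, r^5, r^6, r^7, r^8, r^9, r^10, r^11, r^12, r^13, r^14, r^15, r^16}, so |H| = 17.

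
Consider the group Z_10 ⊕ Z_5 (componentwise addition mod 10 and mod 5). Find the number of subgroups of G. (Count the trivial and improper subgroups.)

16

|G| = 50, so by Lagrange every subgroup order divides 50. Divisors: 1, 2, 5, 10, 25, 50.
Subgroups by order — order 1: 1; order 2: 1; order 5: 6; order 10: 6; order 25: 1; order 50: 1.
Total: 1 + 1 + 6 + 6 + 1 + 1 = 16.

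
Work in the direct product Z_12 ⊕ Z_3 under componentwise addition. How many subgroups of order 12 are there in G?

4

|G| = 36 and 12 | 36, so subgroups of order 12 are possible by Lagrange.
The subgroups of order 12 are: {(0,0), (0,1), (0,2), (3,0), (3,1), (3,2), (6,0), (6,1), (6,2), (9,0), (9,1), (9,2)}; {(0,0), (1,0), (2,0), (3,0), (4,0), (5,0), (6,0), (7,0), (8,0), (9,0), (10,0), (11,0)}; {(0,0), (1,1), (2,2), (3,0), (4,1), (5,2), (6,0), (7,1), (8,2), (9,0), (10,1), (11,2)}; {(0,0), (1,2), (2,1), (3,0), (4,2), (5,1), (6,0), (7,2), (8,1), (9,0), (10,2), (11,1)}.
So G has 4 subgroups of order 12.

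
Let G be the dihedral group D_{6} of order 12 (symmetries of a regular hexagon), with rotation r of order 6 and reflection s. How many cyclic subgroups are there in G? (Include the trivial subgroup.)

Group the elements of G by the cyclic subgroup they generate; each cyclic subgroup of order d accounts for φ(d) elements.
Cyclic subgroups by order — order 1: 1; order 2: 7; order 3: 1; order 6: 1.
Total: 10.

10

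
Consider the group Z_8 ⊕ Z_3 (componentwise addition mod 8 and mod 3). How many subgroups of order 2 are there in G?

1

|G| = 24 and 2 | 24, so subgroups of order 2 are possible by Lagrange.
The subgroups of order 2 are: {(0,0), (4,0)}.
So G has 1 subgroup of order 2.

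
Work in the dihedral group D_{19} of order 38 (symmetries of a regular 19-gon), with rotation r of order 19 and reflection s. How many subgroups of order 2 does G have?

19

|G| = 38 and 2 | 38, so subgroups of order 2 are possible by Lagrange.
The subgroups of order 2 are: {e, r^10s}; {e, r^11s}; {e, r^12s}; {e, r^13s}; … (19 in all).
So G has 19 subgroups of order 2.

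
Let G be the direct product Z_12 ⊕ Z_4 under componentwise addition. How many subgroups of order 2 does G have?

|G| = 48 and 2 | 48, so subgroups of order 2 are possible by Lagrange.
The subgroups of order 2 are: {(0,0), (0,2)}; {(0,0), (6,0)}; {(0,0), (6,2)}.
So G has 3 subgroups of order 2.

3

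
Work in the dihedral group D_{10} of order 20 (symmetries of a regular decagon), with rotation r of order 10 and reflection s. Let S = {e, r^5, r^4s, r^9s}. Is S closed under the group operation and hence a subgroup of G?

Yes

|S| = 4 divides |G| = 20, consistent with Lagrange.
S contains the identity, every element's inverse is in S, and S is closed under ·: it is a subgroup.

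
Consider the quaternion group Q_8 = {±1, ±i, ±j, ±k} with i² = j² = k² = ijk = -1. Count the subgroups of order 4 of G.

|G| = 8 and 4 | 8, so subgroups of order 4 are possible by Lagrange.
The subgroups of order 4 are: {1, -1, i, -i}; {1, -1, j, -j}; {1, -1, k, -k}.
So G has 3 subgroups of order 4.

3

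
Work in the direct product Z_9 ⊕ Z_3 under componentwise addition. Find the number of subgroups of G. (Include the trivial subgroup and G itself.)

|G| = 27, so by Lagrange every subgroup order divides 27. Divisors: 1, 3, 9, 27.
Subgroups by order — order 1: 1; order 3: 4; order 9: 4; order 27: 1.
Total: 1 + 4 + 4 + 1 = 10.

10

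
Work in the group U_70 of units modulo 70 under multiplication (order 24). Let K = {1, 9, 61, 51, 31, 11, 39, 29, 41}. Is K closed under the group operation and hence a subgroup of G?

No

|K| = 9 does not divide |G| = 24, so by Lagrange K is not a subgroup.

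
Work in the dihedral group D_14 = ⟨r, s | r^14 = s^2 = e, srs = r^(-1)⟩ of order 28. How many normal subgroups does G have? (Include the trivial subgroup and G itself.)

G has 28 subgroups. Checking conjugation-invariance by order — order 1: 1/1 normal; order 2: 1/15 normal; order 4: 0/7 normal; order 7: 1/1 normal; order 14: 3/3 normal; order 28: 1/1 normal.
Total normal subgroups: 7.

7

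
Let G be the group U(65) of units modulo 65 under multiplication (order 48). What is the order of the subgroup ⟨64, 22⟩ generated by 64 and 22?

24

|⟨64⟩| = 2 and |⟨22⟩| = 12, so |H| is a multiple of lcm(2, 12) = 12 and divides |G| = 48.
Closing under the operation: H = {1, 3, 4, 9, 12, 14, 16, 17, 22, 23, 27, 29, 36, 38, 42, 43, 48, 49, 51, 53, 56, 61, 62, 64}, so |H| = 24.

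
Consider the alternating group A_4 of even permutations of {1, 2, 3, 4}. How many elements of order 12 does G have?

0

No element of G has order 12 (even though 12 | 12).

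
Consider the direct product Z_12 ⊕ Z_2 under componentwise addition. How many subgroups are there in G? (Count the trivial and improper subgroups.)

|G| = 24, so by Lagrange every subgroup order divides 24. Divisors: 1, 2, 3, 4, 6, 8, 12, 24.
Subgroups by order — order 1: 1; order 2: 3; order 3: 1; order 4: 3; order 6: 3; order 8: 1; order 12: 3; order 24: 1.
Total: 1 + 3 + 1 + 3 + 3 + 1 + 3 + 1 = 16.

16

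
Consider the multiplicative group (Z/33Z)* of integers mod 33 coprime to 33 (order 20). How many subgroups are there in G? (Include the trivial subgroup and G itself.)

10

|G| = 20, so by Lagrange every subgroup order divides 20. Divisors: 1, 2, 4, 5, 10, 20.
Subgroups by order — order 1: 1; order 2: 3; order 4: 1; order 5: 1; order 10: 3; order 20: 1.
Total: 1 + 3 + 1 + 1 + 3 + 1 = 10.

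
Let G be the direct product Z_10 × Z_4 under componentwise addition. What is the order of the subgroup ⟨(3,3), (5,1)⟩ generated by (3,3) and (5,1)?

|⟨(3,3)⟩| = 20 and |⟨(5,1)⟩| = 4, so |H| is a multiple of lcm(20, 4) = 20 and divides |G| = 40.
Closing under the operation: H = {(0,0), (0,2), (1,1), (1,3), (2,0), (2,2), (3,1), (3,3), (4,0), (4,2), (5,1), (5,3), (6,0), (6,2), (7,1), (7,3), (8,0), (8,2), (9,1), (9,3)}, so |H| = 20.

20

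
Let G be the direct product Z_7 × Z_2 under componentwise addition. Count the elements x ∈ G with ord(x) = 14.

6

An element (a,b) has order lcm(ord(a), ord(b)); count pairs with lcm equal to 14.
Enumerating gives 6 such elements.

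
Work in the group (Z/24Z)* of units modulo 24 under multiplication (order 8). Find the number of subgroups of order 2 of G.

7

|G| = 8 and 2 | 8, so subgroups of order 2 are possible by Lagrange.
The subgroups of order 2 are: {1, 11}; {1, 13}; {1, 17}; {1, 19}; … (7 in all).
So G has 7 subgroups of order 2.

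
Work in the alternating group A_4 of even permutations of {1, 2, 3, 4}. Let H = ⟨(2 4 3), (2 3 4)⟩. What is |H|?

|⟨(2 4 3)⟩| = 3 and |⟨(2 3 4)⟩| = 3, so |H| is a multiple of lcm(3, 3) = 3 and divides |G| = 12.
Closing under the operation: H = {e, (2 3 4), (2 4 3)}, so |H| = 3.

3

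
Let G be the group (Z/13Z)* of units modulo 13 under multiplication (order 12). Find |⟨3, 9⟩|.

|⟨3⟩| = 3 and |⟨9⟩| = 3, so |H| is a multiple of lcm(3, 3) = 3 and divides |G| = 12.
Closing under the operation: H = {1, 3, 9}, so |H| = 3.

3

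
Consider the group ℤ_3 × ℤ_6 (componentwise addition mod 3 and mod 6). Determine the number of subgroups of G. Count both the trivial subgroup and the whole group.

12

|G| = 18, so by Lagrange every subgroup order divides 18. Divisors: 1, 2, 3, 6, 9, 18.
Subgroups by order — order 1: 1; order 2: 1; order 3: 4; order 6: 4; order 9: 1; order 18: 1.
Total: 1 + 1 + 4 + 4 + 1 + 1 = 12.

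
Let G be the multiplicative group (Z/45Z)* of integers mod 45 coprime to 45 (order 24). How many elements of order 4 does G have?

The elements of order 4 are: 8, 17, 28, 37.
That's 4.

4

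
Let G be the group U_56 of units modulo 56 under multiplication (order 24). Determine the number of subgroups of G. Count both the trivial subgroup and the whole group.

|G| = 24, so by Lagrange every subgroup order divides 24. Divisors: 1, 2, 3, 4, 6, 8, 12, 24.
Subgroups by order — order 1: 1; order 2: 7; order 3: 1; order 4: 7; order 6: 7; order 8: 1; order 12: 7; order 24: 1.
Total: 1 + 7 + 1 + 7 + 7 + 1 + 7 + 1 = 32.

32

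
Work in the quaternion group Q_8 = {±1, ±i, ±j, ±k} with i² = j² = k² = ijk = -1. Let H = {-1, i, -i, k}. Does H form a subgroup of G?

No

The identity 1 ∉ H, so H is not a subgroup.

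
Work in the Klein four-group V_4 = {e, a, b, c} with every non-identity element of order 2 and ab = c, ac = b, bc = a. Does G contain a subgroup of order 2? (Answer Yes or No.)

Yes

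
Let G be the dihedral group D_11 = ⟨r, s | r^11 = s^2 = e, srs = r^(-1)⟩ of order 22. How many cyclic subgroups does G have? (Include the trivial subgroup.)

Group the elements of G by the cyclic subgroup they generate; each cyclic subgroup of order d accounts for φ(d) elements.
Cyclic subgroups by order — order 1: 1; order 2: 11; order 11: 1.
Total: 13.

13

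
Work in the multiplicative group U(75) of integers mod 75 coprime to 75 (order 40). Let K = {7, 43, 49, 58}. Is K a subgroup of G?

The identity 1 ∉ K, so K is not a subgroup.

No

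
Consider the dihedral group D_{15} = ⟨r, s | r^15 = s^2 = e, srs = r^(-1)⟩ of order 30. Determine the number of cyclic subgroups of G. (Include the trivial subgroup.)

19

Each element a generates a cyclic subgroup ⟨a⟩; distinct elements may generate the same one (a cyclic group of order d has φ(d) generators).
Cyclic subgroups by order — order 1: 1; order 2: 15; order 3: 1; order 5: 1; order 15: 1.
Total: 19.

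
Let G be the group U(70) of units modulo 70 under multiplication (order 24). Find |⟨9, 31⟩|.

12

|⟨9⟩| = 6 and |⟨31⟩| = 6, so |H| is a multiple of lcm(6, 6) = 6 and divides |G| = 24.
Closing under the operation: H = {1, 9, 11, 19, 29, 31, 39, 41, 51, 59, 61, 69}, so |H| = 12.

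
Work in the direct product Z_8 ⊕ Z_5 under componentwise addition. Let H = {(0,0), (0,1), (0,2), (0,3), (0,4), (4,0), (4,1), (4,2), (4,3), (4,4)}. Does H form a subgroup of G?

|H| = 10 divides |G| = 40, consistent with Lagrange.
H contains the identity, every element's inverse is in H, and H is closed under +: it is a subgroup.
In fact H = ⟨(4,4)⟩.

Yes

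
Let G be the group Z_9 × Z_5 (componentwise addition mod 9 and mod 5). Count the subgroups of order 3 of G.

1

|G| = 45 and 3 | 45, so subgroups of order 3 are possible by Lagrange.
The subgroups of order 3 are: {(0,0), (3,0), (6,0)}.
So G has 1 subgroup of order 3.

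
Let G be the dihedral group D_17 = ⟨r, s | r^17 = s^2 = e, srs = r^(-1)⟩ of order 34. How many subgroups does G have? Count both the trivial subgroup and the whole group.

|G| = 34, so by Lagrange every subgroup order divides 34. Divisors: 1, 2, 17, 34.
Subgroups by order — order 1: 1; order 2: 17; order 17: 1; order 34: 1.
Total: 1 + 17 + 1 + 1 = 20.

20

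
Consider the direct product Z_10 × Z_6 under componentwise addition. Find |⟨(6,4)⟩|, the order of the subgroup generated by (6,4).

15

The order of (6,4) in Z_10 × Z_6 is lcm(ord(6) in Z_10, ord(4) in Z_6).
ord(6) = 5 and ord(4) = 3, so |⟨(6,4)⟩| = lcm(5, 3) = 15.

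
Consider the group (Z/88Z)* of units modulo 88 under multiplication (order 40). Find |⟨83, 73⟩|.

|⟨83⟩| = 10 and |⟨73⟩| = 10, so |H| is a multiple of lcm(10, 10) = 10 and divides |G| = 40.
Closing under the operation: H = {1, 3, 9, 17, 19, 25, 27, 35, 41, 43, 49, 51, 57, 59, 65, 67, 73, 75, 81, 83}, so |H| = 20.

20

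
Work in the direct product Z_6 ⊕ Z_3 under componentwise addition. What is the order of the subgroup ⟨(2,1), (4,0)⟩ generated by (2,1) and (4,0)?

9

|⟨(2,1)⟩| = 3 and |⟨(4,0)⟩| = 3, so |H| is a multiple of lcm(3, 3) = 3 and divides |G| = 18.
Closing under the operation: H = {(0,0), (0,1), (0,2), (2,0), (2,1), (2,2), (4,0), (4,1), (4,2)}, so |H| = 9.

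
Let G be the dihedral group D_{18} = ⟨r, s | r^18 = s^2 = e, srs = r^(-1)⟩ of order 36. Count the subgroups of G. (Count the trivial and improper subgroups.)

|G| = 36, so by Lagrange every subgroup order divides 36. Divisors: 1, 2, 3, 4, 6, 9, 12, 18, 36.
Subgroups by order — order 1: 1; order 2: 19; order 3: 1; order 4: 9; order 6: 7; order 9: 1; order 12: 3; order 18: 3; order 36: 1.
Total: 1 + 19 + 1 + 9 + 7 + 1 + 3 + 3 + 1 = 45.

45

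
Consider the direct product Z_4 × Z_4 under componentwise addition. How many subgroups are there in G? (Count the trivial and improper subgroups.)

15

|G| = 16, so by Lagrange every subgroup order divides 16. Divisors: 1, 2, 4, 8, 16.
Subgroups by order — order 1: 1; order 2: 3; order 4: 7; order 8: 3; order 16: 1.
Total: 1 + 3 + 7 + 3 + 1 = 15.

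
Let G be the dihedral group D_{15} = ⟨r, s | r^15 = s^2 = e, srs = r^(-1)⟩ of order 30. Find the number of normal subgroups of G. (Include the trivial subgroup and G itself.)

5

G has 28 subgroups. Checking conjugation-invariance by order — order 1: 1/1 normal; order 2: 0/15 normal; order 3: 1/1 normal; order 5: 1/1 normal; order 6: 0/5 normal; order 10: 0/3 normal; order 15: 1/1 normal; order 30: 1/1 normal.
Total normal subgroups: 5.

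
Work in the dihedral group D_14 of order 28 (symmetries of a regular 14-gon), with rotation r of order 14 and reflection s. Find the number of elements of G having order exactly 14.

6

The elements of order 14 are: r, r^3, r^5, r^9, r^11, r^13.
That's 6.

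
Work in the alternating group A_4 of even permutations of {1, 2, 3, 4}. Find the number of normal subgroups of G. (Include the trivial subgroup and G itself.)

3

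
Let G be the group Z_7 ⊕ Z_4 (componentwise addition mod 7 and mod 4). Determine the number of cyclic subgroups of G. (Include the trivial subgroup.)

6

Each element a generates a cyclic subgroup ⟨a⟩; distinct elements may generate the same one (a cyclic group of order d has φ(d) generators).
Cyclic subgroups by order — order 1: 1; order 2: 1; order 4: 1; order 7: 1; order 14: 1; order 28: 1.
Total: 6.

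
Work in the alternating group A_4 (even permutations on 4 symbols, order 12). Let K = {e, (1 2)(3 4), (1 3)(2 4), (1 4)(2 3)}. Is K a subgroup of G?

|K| = 4 divides |G| = 12, consistent with Lagrange.
K contains the identity, every element's inverse is in K, and K is closed under ∘: it is a subgroup.

Yes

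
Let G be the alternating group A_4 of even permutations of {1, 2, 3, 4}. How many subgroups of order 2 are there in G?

|G| = 12 and 2 | 12, so subgroups of order 2 are possible by Lagrange.
The subgroups of order 2 are: {e, (1 2)(3 4)}; {e, (1 3)(2 4)}; {e, (1 4)(2 3)}.
So G has 3 subgroups of order 2.

3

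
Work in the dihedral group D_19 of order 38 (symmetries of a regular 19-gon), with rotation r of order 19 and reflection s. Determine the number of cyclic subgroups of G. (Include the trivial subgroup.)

21

Each element a generates a cyclic subgroup ⟨a⟩; distinct elements may generate the same one (a cyclic group of order d has φ(d) generators).
Cyclic subgroups by order — order 1: 1; order 2: 19; order 19: 1.
Total: 21.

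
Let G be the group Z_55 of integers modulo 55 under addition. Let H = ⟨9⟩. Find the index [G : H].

|⟨9⟩| = 55 and |G| = 55.
By Lagrange, [G : H] = |G|/|H| = 55/55 = 1.

1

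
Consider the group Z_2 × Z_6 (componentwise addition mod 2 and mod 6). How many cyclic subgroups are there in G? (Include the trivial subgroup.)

8

Group the elements of G by the cyclic subgroup they generate; each cyclic subgroup of order d accounts for φ(d) elements.
Cyclic subgroups by order — order 1: 1; order 2: 3; order 3: 1; order 6: 3.
Total: 8.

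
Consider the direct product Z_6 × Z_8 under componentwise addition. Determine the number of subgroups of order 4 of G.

|G| = 48 and 4 | 48, so subgroups of order 4 are possible by Lagrange.
The subgroups of order 4 are: {(0,0), (0,2), (0,4), (0,6)}; {(0,0), (0,4), (3,0), (3,4)}; {(0,0), (0,4), (3,2), (3,6)}.
So G has 3 subgroups of order 4.

3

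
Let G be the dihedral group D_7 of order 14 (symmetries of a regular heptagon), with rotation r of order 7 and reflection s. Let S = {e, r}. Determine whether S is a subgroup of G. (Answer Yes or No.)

No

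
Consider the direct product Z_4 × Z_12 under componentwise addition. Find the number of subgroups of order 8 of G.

3

|G| = 48 and 8 | 48, so subgroups of order 8 are possible by Lagrange.
The subgroups of order 8 are: {(0,0), (0,3), (0,6), (0,9), (2,0), (2,3), (2,6), (2,9)}; {(0,0), (0,6), (1,0), (1,6), (2,0), (2,6), (3,0), (3,6)}; {(0,0), (0,6), (1,3), (1,9), (2,0), (2,6), (3,3), (3,9)}.
So G has 3 subgroups of order 8.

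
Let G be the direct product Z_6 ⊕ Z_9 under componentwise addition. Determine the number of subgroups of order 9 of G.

4

|G| = 54 and 9 | 54, so subgroups of order 9 are possible by Lagrange.
The subgroups of order 9 are: {(0,0), (0,1), (0,2), (0,3), (0,4), (0,5), (0,6), (0,7), (0,8)}; {(0,0), (0,3), (0,6), (2,0), (2,3), (2,6), (4,0), (4,3), (4,6)}; {(0,0), (0,3), (0,6), (2,1), (2,4), (2,7), (4,2), (4,5), (4,8)}; {(0,0), (0,3), (0,6), (2,2), (2,5), (2,8), (4,1), (4,4), (4,7)}.
So G has 4 subgroups of order 9.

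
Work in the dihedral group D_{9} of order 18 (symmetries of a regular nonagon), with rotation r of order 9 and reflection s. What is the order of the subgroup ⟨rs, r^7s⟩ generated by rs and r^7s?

|⟨rs⟩| = 2 and |⟨r^7s⟩| = 2, so |H| is a multiple of lcm(2, 2) = 2 and divides |G| = 18.
Closing under the operation: H = {e, r^3, r^6, rs, r^4s, r^7s}, so |H| = 6.

6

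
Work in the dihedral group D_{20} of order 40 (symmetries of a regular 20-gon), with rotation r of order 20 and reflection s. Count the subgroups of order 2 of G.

21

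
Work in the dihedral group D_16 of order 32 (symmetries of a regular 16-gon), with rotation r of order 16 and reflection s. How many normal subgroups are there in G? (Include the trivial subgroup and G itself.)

8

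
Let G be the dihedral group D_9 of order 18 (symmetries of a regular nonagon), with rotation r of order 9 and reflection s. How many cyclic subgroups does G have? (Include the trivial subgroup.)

A cyclic subgroup of order d is generated by each of its φ(d) elements of order d, so the cyclic subgroups of order d number (#elements of order d)/φ(d).
Cyclic subgroups by order — order 1: 1; order 2: 9; order 3: 1; order 9: 1.
Total: 12.

12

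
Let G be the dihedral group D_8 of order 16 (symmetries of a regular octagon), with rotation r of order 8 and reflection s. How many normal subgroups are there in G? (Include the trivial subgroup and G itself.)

7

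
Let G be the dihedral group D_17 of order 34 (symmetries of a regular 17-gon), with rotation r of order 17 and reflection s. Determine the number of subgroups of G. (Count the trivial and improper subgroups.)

|G| = 34, so by Lagrange every subgroup order divides 34. Divisors: 1, 2, 17, 34.
Subgroups by order — order 1: 1; order 2: 17; order 17: 1; order 34: 1.
Total: 1 + 17 + 1 + 1 = 20.

20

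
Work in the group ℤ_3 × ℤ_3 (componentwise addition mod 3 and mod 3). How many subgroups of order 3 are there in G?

4

|G| = 9 and 3 | 9, so subgroups of order 3 are possible by Lagrange.
The subgroups of order 3 are: {(0,0), (0,1), (0,2)}; {(0,0), (1,0), (2,0)}; {(0,0), (1,1), (2,2)}; {(0,0), (1,2), (2,1)}.
So G has 4 subgroups of order 3.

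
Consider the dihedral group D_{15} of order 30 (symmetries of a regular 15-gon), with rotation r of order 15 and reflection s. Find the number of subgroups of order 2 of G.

|G| = 30 and 2 | 30, so subgroups of order 2 are possible by Lagrange.
The subgroups of order 2 are: {e, r^10s}; {e, r^11s}; {e, r^12s}; {e, r^13s}; … (15 in all).
So G has 15 subgroups of order 2.

15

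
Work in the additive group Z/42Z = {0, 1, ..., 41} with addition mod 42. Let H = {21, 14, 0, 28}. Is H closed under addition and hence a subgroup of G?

|H| = 4 does not divide |G| = 42, so by Lagrange H is not a subgroup.

No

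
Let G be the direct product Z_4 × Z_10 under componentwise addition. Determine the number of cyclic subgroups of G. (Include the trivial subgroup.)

A cyclic subgroup of order d is generated by each of its φ(d) elements of order d, so the cyclic subgroups of order d number (#elements of order d)/φ(d).
Cyclic subgroups by order — order 1: 1; order 2: 3; order 4: 2; order 5: 1; order 10: 3; order 20: 2.
Total: 12.

12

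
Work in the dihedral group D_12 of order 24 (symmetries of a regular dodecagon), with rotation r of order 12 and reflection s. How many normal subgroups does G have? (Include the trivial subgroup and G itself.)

G has 34 subgroups. Checking conjugation-invariance by order — order 1: 1/1 normal; order 2: 1/13 normal; order 3: 1/1 normal; order 4: 1/7 normal; order 6: 1/5 normal; order 8: 0/3 normal; order 12: 3/3 normal; order 24: 1/1 normal.
Total normal subgroups: 9.

9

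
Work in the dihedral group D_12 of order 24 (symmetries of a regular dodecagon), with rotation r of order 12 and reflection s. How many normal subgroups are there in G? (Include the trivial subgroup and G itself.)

G has 34 subgroups. Checking conjugation-invariance by order — order 1: 1/1 normal; order 2: 1/13 normal; order 3: 1/1 normal; order 4: 1/7 normal; order 6: 1/5 normal; order 8: 0/3 normal; order 12: 3/3 normal; order 24: 1/1 normal.
Total normal subgroups: 9.

9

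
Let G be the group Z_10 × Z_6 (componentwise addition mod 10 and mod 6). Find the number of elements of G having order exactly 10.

12

An element (a,b) has order lcm(ord(a), ord(b)); count pairs with lcm equal to 10.
Enumerating gives 12 such elements.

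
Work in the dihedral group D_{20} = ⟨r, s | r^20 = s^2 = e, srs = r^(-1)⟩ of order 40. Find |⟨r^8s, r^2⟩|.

|⟨r^8s⟩| = 2 and |⟨r^2⟩| = 10, so |H| is a multiple of lcm(2, 10) = 10 and divides |G| = 40.
Closing under the operation: H = {e, r^2, r^4, r^6, r^8, r^10, r^12, r^14, r^16, r^18, s, r^2s, r^4s, r^6s, r^8s, r^10s, r^12s, r^14s, r^16s, r^18s}, so |H| = 20.

20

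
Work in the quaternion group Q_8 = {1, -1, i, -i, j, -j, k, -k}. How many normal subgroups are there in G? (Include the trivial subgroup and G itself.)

6

G has 6 subgroups. Checking conjugation-invariance by order — order 1: 1/1 normal; order 2: 1/1 normal; order 4: 3/3 normal; order 8: 1/1 normal.
Total normal subgroups: 6.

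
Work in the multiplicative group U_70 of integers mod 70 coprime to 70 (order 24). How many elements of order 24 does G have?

No element of G has order 24 (even though 24 | 24).

0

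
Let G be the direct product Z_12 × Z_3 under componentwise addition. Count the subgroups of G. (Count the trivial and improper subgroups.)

18

|G| = 36, so by Lagrange every subgroup order divides 36. Divisors: 1, 2, 3, 4, 6, 9, 12, 18, 36.
Subgroups by order — order 1: 1; order 2: 1; order 3: 4; order 4: 1; order 6: 4; order 9: 1; order 12: 4; order 18: 1; order 36: 1.
Total: 1 + 1 + 4 + 1 + 4 + 1 + 4 + 1 + 1 = 18.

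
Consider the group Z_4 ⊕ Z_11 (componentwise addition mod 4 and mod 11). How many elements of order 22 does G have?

10

An element (a,b) has order lcm(ord(a), ord(b)); count pairs with lcm equal to 22.
Enumerating gives 10 such elements.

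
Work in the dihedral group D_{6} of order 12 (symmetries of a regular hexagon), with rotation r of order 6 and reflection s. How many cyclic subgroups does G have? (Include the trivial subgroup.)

Each element a generates a cyclic subgroup ⟨a⟩; distinct elements may generate the same one (a cyclic group of order d has φ(d) generators).
Cyclic subgroups by order — order 1: 1; order 2: 7; order 3: 1; order 6: 1.
Total: 10.

10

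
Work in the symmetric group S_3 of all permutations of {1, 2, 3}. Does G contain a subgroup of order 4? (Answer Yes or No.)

No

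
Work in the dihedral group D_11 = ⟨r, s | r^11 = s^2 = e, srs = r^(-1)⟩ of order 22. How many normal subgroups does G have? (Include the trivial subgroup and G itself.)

G has 14 subgroups. Checking conjugation-invariance by order — order 1: 1/1 normal; order 2: 0/11 normal; order 11: 1/1 normal; order 22: 1/1 normal.
Total normal subgroups: 3.

3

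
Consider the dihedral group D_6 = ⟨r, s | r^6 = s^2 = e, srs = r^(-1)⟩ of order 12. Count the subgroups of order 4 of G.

|G| = 12 and 4 | 12, so subgroups of order 4 are possible by Lagrange.
The subgroups of order 4 are: {e, r^3, r^2s, r^5s}; {e, r^3, s, r^3s}; {e, r^3, rs, r^4s}.
So G has 3 subgroups of order 4.

3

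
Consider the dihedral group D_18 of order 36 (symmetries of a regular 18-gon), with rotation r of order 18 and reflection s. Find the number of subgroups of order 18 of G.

|G| = 36 and 18 | 36, so subgroups of order 18 are possible by Lagrange.
The subgroups of order 18 are: {e, r, r^2, r^3, r^4, r^5, r^6, r^7, r^8, r^9, r^10, r^11, r^12, r^13, r^14, r^15, r^16, r^17}; {e, r^2, r^4, r^6, r^8, r^10, r^12, r^14, r^16, s, r^2s, r^4s, r^6s, r^8s, r^10s, r^12s, r^14s, r^16s}; {e, r^2, r^4, r^6, r^8, r^10, r^12, r^14, r^16, rs, r^3s, r^5s, r^7s, r^9s, r^11s, r^13s, r^15s, r^17s}.
So G has 3 subgroups of order 18.

3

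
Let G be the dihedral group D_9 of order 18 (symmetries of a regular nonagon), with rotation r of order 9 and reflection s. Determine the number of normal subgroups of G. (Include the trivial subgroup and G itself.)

G has 16 subgroups. Checking conjugation-invariance by order — order 1: 1/1 normal; order 2: 0/9 normal; order 3: 1/1 normal; order 6: 0/3 normal; order 9: 1/1 normal; order 18: 1/1 normal.
Total normal subgroups: 4.

4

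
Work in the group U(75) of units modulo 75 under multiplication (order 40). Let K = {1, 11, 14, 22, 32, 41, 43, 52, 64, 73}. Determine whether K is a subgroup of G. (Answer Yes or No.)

64 ∈ K but its inverse 34 ∉ K, so K is not a subgroup.

No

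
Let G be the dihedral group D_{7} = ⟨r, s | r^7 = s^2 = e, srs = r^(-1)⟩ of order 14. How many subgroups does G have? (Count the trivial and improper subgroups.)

|G| = 14, so by Lagrange every subgroup order divides 14. Divisors: 1, 2, 7, 14.
Subgroups by order — order 1: 1; order 2: 7; order 7: 1; order 14: 1.
Total: 1 + 7 + 1 + 1 = 10.

10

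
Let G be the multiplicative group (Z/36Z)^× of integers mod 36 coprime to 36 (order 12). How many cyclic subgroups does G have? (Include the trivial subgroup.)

Each element a generates a cyclic subgroup ⟨a⟩; distinct elements may generate the same one (a cyclic group of order d has φ(d) generators).
Cyclic subgroups by order — order 1: 1; order 2: 3; order 3: 1; order 6: 3.
Total: 8.

8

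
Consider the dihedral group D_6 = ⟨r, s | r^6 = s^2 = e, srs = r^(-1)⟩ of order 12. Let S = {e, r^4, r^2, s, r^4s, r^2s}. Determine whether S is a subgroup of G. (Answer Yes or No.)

|S| = 6 divides |G| = 12, consistent with Lagrange.
S contains the identity, every element's inverse is in S, and S is closed under ·: it is a subgroup.

Yes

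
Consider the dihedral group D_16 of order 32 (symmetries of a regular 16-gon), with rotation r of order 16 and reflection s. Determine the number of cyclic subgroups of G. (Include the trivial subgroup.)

21

Group the elements of G by the cyclic subgroup they generate; each cyclic subgroup of order d accounts for φ(d) elements.
Cyclic subgroups by order — order 1: 1; order 2: 17; order 4: 1; order 8: 1; order 16: 1.
Total: 21.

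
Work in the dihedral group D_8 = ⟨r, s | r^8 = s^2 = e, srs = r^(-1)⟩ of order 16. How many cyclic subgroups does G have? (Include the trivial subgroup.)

Each element a generates a cyclic subgroup ⟨a⟩; distinct elements may generate the same one (a cyclic group of order d has φ(d) generators).
Cyclic subgroups by order — order 1: 1; order 2: 9; order 4: 1; order 8: 1.
Total: 12.

12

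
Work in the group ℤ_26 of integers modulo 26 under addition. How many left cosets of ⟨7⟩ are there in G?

|⟨7⟩| = 26 and |G| = 26.
By Lagrange, [G : H] = |G|/|H| = 26/26 = 1.

1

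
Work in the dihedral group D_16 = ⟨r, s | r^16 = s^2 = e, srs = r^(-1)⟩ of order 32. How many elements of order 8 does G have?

4

The elements of order 8 are: r^2, r^6, r^10, r^14.
That's 4.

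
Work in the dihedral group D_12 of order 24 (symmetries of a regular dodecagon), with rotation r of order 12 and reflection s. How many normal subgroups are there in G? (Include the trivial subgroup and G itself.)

G has 34 subgroups. Checking conjugation-invariance by order — order 1: 1/1 normal; order 2: 1/13 normal; order 3: 1/1 normal; order 4: 1/7 normal; order 6: 1/5 normal; order 8: 0/3 normal; order 12: 3/3 normal; order 24: 1/1 normal.
Total normal subgroups: 9.

9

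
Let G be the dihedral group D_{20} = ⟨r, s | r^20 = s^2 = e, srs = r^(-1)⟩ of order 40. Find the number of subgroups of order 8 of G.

|G| = 40 and 8 | 40, so subgroups of order 8 are possible by Lagrange.
The subgroups of order 8 are: {e, r^5, r^10, r^15, s, r^5s, r^10s, r^15s}; {e, r^5, r^10, r^15, rs, r^6s, r^11s, r^16s}; {e, r^5, r^10, r^15, r^2s, r^7s, r^12s, r^17s}; {e, r^5, r^10, r^15, r^3s, r^8s, r^13s, r^18s}; … (5 in all).
So G has 5 subgroups of order 8.

5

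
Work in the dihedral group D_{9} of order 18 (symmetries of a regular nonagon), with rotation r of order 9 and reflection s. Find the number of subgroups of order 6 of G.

3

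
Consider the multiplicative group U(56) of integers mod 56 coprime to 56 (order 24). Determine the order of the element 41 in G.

Compute successive powers of 41 mod 56: 41, 1; 41^2 ≡ 1 (mod 56).
So |⟨41⟩| = 2.

2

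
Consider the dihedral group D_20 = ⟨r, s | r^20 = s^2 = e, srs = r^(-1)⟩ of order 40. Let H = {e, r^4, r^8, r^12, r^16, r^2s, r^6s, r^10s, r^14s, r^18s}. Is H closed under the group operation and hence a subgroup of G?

Yes

|H| = 10 divides |G| = 40, consistent with Lagrange.
H contains the identity, every element's inverse is in H, and H is closed under ·: it is a subgroup.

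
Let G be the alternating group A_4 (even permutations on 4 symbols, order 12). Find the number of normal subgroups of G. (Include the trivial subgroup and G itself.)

3

G has 10 subgroups. Checking conjugation-invariance by order — order 1: 1/1 normal; order 2: 0/3 normal; order 3: 0/4 normal; order 4: 1/1 normal; order 12: 1/1 normal.
Total normal subgroups: 3.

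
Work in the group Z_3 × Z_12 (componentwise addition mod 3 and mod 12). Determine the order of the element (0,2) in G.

The order of (0,2) in Z_3 × Z_12 is lcm(ord(0) in Z_3, ord(2) in Z_12).
ord(0) = 1 and ord(2) = 6, so |⟨(0,2)⟩| = lcm(1, 6) = 6.

6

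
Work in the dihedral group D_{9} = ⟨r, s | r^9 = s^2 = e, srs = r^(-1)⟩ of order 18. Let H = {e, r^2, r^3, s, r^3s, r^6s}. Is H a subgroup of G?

r^2 ∈ H but its inverse r^7 ∉ H, so H is not a subgroup.

No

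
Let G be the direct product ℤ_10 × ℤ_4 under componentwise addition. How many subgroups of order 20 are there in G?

3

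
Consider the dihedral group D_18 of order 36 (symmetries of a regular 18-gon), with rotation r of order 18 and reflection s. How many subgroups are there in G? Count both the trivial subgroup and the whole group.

45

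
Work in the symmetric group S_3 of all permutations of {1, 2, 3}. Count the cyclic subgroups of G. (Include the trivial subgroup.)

5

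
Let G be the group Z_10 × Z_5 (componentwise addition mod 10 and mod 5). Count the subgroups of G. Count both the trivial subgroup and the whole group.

16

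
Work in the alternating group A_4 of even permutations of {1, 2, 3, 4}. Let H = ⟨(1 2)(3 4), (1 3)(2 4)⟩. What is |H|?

|⟨(1 2)(3 4)⟩| = 2 and |⟨(1 3)(2 4)⟩| = 2, so |H| is a multiple of lcm(2, 2) = 2 and divides |G| = 12.
Closing under the operation: H = {e, (1 2)(3 4), (1 3)(2 4), (1 4)(2 3)}, so |H| = 4.

4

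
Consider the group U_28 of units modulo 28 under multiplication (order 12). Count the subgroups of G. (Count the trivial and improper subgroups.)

|G| = 12, so by Lagrange every subgroup order divides 12. Divisors: 1, 2, 3, 4, 6, 12.
Subgroups by order — order 1: 1; order 2: 3; order 3: 1; order 4: 1; order 6: 3; order 12: 1.
Total: 1 + 3 + 1 + 1 + 3 + 1 = 10.

10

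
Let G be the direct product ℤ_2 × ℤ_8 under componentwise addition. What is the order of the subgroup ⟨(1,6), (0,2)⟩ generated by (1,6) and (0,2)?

8

|⟨(1,6)⟩| = 4 and |⟨(0,2)⟩| = 4, so |H| is a multiple of lcm(4, 4) = 4 and divides |G| = 16.
Closing under the operation: H = {(0,0), (0,2), (0,4), (0,6), (1,0), (1,2), (1,4), (1,6)}, so |H| = 8.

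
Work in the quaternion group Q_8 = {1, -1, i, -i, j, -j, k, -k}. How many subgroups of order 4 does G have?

|G| = 8 and 4 | 8, so subgroups of order 4 are possible by Lagrange.
The subgroups of order 4 are: {1, -1, i, -i}; {1, -1, j, -j}; {1, -1, k, -k}.
So G has 3 subgroups of order 4.

3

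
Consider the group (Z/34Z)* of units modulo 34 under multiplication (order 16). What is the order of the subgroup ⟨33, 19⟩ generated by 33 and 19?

8

|⟨33⟩| = 2 and |⟨19⟩| = 8, so |H| is a multiple of lcm(2, 8) = 8 and divides |G| = 16.
Closing under the operation: H = {1, 9, 13, 15, 19, 21, 25, 33}, so |H| = 8.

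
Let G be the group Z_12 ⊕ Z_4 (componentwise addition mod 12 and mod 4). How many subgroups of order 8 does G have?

|G| = 48 and 8 | 48, so subgroups of order 8 are possible by Lagrange.
The subgroups of order 8 are: {(0,0), (0,1), (0,2), (0,3), (6,0), (6,1), (6,2), (6,3)}; {(0,0), (0,2), (3,0), (3,2), (6,0), (6,2), (9,0), (9,2)}; {(0,0), (0,2), (3,1), (3,3), (6,0), (6,2), (9,1), (9,3)}.
So G has 3 subgroups of order 8.

3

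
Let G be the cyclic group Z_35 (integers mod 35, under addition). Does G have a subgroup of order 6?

No

6 does not divide |G| = 35, so by Lagrange no subgroup of order 6 exists.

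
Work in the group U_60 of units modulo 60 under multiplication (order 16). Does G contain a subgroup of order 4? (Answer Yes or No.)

4 | 16. A subgroup of order 4 is {1, 11, 19, 29}.

Yes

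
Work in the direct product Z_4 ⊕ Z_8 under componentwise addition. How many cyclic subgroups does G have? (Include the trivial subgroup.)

Group the elements of G by the cyclic subgroup they generate; each cyclic subgroup of order d accounts for φ(d) elements.
Cyclic subgroups by order — order 1: 1; order 2: 3; order 4: 6; order 8: 4.
Total: 14.

14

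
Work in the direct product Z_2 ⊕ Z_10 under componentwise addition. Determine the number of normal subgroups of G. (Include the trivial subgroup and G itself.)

G is abelian, so every subgroup is normal.
G has 10 subgroups in total, hence 10 normal subgroups.

10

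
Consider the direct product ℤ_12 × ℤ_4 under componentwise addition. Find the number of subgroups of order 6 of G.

3

|G| = 48 and 6 | 48, so subgroups of order 6 are possible by Lagrange.
The subgroups of order 6 are: {(0,0), (0,2), (4,0), (4,2), (8,0), (8,2)}; {(0,0), (2,0), (4,0), (6,0), (8,0), (10,0)}; {(0,0), (2,2), (4,0), (6,2), (8,0), (10,2)}.
So G has 3 subgroups of order 6.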